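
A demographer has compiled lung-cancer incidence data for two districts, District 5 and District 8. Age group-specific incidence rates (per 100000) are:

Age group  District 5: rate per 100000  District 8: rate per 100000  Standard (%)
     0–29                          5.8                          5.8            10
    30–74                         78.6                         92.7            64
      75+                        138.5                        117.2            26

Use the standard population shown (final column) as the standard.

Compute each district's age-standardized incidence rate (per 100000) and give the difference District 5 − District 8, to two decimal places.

Standard weights: 0.10, 0.64, 0.26.
District 5: 0.1000×5.8 + 0.6400×78.6 + 0.2600×138.5 = 86.8940 per 100000.
District 8: 0.1000×5.8 + 0.6400×92.7 + 0.2600×117.2 = 90.3800 per 100000.
Difference = 86.8940 − 90.3800 = -3.4860.

-3.49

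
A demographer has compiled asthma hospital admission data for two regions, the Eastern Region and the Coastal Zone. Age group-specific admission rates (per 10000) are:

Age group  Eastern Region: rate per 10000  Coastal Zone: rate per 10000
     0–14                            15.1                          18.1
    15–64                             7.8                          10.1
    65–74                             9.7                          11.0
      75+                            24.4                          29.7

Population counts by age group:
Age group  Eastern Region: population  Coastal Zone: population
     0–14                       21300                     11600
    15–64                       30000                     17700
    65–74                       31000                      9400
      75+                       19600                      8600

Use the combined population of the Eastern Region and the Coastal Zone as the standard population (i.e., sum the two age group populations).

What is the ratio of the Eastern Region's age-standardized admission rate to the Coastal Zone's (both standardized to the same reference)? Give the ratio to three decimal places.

0.826

Combined standard total = 149200; weights = 0.2205, 0.3197, 0.2708, 0.1890.
The Eastern Region: 0.2205×15.1 + 0.3197×7.8 + 0.2708×9.7 + 0.1890×24.4 = 13.0617 per 10000.
The Coastal Zone: 0.2205×18.1 + 0.3197×10.1 + 0.2708×11.0 + 0.1890×29.7 = 15.8123 per 10000.
Ratio = 13.0617 ÷ 15.8123 = 0.82605.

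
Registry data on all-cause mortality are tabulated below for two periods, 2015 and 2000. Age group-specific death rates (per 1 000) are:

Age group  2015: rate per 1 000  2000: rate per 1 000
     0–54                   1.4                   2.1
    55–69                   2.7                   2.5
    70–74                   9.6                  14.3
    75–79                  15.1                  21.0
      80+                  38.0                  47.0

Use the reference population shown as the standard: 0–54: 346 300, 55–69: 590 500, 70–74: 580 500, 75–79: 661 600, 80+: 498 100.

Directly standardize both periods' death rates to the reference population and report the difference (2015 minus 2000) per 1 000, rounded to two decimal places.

Standard total = 2 677 000; weights = 0.1294, 0.2206, 0.2168, 0.2471, 0.1861.
2015: 0.1294×1.4 + 0.2206×2.7 + 0.2168×9.6 + 0.2471×15.1 + 0.1861×38.0 = 13.6608 per 1 000.
2000: 0.1294×2.1 + 0.2206×2.5 + 0.2168×14.3 + 0.2471×21.0 + 0.1861×47.0 = 17.8591 per 1 000.
Difference = 13.6608 − 17.8591 = -4.1984.

-4.20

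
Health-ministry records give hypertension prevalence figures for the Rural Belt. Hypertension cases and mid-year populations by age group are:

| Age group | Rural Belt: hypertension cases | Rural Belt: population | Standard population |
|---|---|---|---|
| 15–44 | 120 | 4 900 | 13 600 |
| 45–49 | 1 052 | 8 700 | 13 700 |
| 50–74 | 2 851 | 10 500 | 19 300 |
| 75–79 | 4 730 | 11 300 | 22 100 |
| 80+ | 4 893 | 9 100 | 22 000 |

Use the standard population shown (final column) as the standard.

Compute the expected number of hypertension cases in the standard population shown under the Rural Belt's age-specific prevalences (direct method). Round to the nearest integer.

28310

Age-specific rates per 1 000 for the Rural Belt: 24.490, 120.920, 271.524, 418.584, 537.692.
Expected hypertension cases = Σ (standard pop × age-specific rate ÷ 1 000)
= 13 600×24.490/1 000 + 13 700×120.920/1 000 + 19 300×271.524/1 000 + 22 100×418.584/1 000 + 22 000×537.692/1 000
= 333.06 + 1656.60 + 5240.41 + 9250.71 + 11829.23 = 28310.01.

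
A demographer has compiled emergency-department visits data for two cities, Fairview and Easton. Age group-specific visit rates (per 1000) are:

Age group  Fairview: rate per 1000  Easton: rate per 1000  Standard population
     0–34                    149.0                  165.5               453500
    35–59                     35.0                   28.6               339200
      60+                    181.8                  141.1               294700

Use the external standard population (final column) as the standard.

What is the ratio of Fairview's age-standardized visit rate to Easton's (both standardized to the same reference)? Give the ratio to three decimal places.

1.053

Standard total = 1087400; weights = 0.4170, 0.3119, 0.2710.
Fairview: 0.4170×149.0 + 0.3119×35.0 + 0.2710×181.8 = 122.3285 per 1000.
Easton: 0.4170×165.5 + 0.3119×28.6 + 0.2710×141.1 = 116.1831 per 1000.
Ratio = 122.3285 ÷ 116.1831 = 1.05289.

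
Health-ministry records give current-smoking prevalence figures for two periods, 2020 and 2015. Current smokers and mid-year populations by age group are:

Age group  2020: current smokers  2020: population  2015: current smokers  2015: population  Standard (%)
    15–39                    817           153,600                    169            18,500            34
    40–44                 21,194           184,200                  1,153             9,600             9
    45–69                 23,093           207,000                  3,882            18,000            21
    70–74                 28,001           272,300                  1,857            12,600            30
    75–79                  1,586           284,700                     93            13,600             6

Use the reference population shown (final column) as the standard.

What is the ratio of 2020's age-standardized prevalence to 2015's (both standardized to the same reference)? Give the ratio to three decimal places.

0.643

Age-specific rates per 1,000 for 2020: 5.319, 115.060, 111.560, 102.831, 5.571.
For 2015: 9.135, 120.104, 215.667, 147.381, 6.838.
Standard weights: 0.34, 0.09, 0.21, 0.30, 0.06.
2020: 0.3400×5.319 + 0.0900×115.060 + 0.2100×111.560 + 0.3000×102.831 + 0.0600×5.571 = 66.7752 per 1,000.
2015: 0.3400×9.135 + 0.0900×120.104 + 0.2100×215.667 + 0.3000×147.381 + 0.0600×6.838 = 103.8299 per 1,000.
Ratio = 66.7752 ÷ 103.8299 = 0.64312.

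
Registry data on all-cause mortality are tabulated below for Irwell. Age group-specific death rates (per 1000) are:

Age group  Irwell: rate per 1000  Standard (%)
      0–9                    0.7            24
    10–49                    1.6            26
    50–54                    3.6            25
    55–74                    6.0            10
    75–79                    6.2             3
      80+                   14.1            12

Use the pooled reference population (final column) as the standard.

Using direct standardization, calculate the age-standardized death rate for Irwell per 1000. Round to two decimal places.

3.96

Standard weights: 0.24, 0.26, 0.25, 0.10, 0.03, 0.12.
Standardized rate: 0.2400×0.7 + 0.2600×1.6 + 0.2500×3.6 + 0.1000×6.0 + 0.0300×6.2 + 0.1200×14.1 = 3.9620 per 1000.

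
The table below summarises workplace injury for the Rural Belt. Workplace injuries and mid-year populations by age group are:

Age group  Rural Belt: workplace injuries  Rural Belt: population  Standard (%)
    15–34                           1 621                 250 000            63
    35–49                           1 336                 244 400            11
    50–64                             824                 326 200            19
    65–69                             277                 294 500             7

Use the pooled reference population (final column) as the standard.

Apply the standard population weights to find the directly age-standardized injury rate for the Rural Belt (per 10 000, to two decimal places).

Age-specific rates per 10 000 for the Rural Belt: 64.84, 54.66, 25.26, 9.41.
Standard weights: 0.63, 0.11, 0.19, 0.07.
Standardized rate: 0.6300×64.84 + 0.1100×54.66 + 0.1900×25.26 + 0.0700×9.41 = 52.3202 per 10 000.

52.32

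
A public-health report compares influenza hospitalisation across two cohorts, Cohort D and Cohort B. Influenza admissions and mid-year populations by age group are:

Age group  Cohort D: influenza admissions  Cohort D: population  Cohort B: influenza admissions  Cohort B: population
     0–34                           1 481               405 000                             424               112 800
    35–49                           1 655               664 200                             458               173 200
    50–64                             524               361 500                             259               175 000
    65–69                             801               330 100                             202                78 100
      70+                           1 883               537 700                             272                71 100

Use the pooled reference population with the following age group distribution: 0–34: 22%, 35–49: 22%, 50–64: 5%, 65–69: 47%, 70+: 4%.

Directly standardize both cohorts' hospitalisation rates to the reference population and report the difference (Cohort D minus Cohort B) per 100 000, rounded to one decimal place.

-14.6

Age-specific rates per 100 000 for Cohort D: 365.68, 249.17, 144.95, 242.65, 350.20.
For Cohort B: 375.89, 264.43, 148.00, 258.64, 382.56.
Standard weights: 0.22, 0.22, 0.05, 0.47, 0.04.
Cohort D: 0.2200×365.68 + 0.2200×249.17 + 0.0500×144.95 + 0.4700×242.65 + 0.0400×350.20 = 270.5699 per 100 000.
Cohort B: 0.2200×375.89 + 0.2200×264.43 + 0.0500×148.00 + 0.4700×258.64 + 0.0400×382.56 = 285.1350 per 100 000.
Difference = 270.5699 − 285.1350 = -14.5652.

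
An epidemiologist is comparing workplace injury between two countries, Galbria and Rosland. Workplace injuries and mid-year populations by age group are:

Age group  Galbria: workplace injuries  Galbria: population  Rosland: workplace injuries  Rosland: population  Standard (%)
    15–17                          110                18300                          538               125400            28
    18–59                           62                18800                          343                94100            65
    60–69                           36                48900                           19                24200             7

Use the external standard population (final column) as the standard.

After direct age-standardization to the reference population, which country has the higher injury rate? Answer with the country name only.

Galbria

Age-specific rates per 10000 for Galbria: 60.11, 32.98, 7.36.
For Rosland: 42.90, 36.45, 7.85.
Standard weights: 0.28, 0.65, 0.07.
Galbria: 0.2800×60.11 + 0.6500×32.98 + 0.0700×7.36 = 38.7821 per 10000.
Rosland: 0.2800×42.90 + 0.6500×36.45 + 0.0700×7.85 = 36.2552 per 10000.
The crude rates (24.19 vs 36.93) would put Rosland higher, but that reflects its age composition; once standardized to a common age structure, Galbria has the higher underlying rate.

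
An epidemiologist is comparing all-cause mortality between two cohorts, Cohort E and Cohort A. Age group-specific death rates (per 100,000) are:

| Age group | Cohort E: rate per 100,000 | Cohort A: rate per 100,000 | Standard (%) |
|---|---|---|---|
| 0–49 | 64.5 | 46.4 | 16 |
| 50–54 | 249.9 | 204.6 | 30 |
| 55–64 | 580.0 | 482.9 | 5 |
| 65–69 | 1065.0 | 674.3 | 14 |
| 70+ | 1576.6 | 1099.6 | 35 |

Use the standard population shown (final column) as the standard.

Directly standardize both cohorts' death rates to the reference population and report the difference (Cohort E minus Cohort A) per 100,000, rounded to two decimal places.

242.99

Standard weights: 0.16, 0.30, 0.05, 0.14, 0.35.
Cohort E: 0.1600×64.5 + 0.3000×249.9 + 0.0500×580.0 + 0.1400×1065.0 + 0.3500×1576.6 = 815.2000 per 100,000.
Cohort A: 0.1600×46.4 + 0.3000×204.6 + 0.0500×482.9 + 0.1400×674.3 + 0.3500×1099.6 = 572.2110 per 100,000.
Difference = 815.2000 − 572.2110 = 242.9890.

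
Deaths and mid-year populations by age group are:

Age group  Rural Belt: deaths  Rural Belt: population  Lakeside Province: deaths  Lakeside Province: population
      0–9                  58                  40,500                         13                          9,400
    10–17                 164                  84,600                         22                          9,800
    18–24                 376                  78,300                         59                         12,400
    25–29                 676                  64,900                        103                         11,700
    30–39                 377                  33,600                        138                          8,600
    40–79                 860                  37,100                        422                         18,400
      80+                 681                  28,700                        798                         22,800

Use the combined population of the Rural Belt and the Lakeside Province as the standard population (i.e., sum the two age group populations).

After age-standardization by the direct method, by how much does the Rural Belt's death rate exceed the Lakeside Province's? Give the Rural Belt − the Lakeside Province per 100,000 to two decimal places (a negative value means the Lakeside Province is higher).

Age-specific rates per 100,000 for the Rural Belt: 143.21, 193.85, 480.20, 1041.60, 1122.02, 2318.06, 2372.82.
For the Lakeside Province: 138.30, 224.49, 475.81, 880.34, 1604.65, 2293.48, 3500.00.
Combined standard total = 460,800; weights = 0.1083, 0.2049, 0.1968, 0.1662, 0.0916, 0.1204, 0.1118.
The Rural Belt: 0.1083×143.21 + 0.2049×193.85 + 0.1968×480.20 + 0.1662×1041.60 + 0.0916×1122.02 + 0.1204×2318.06 + 0.1118×2372.82 = 970.0288 per 100,000.
The Lakeside Province: 0.1083×138.30 + 0.2049×224.49 + 0.1968×475.81 + 0.1662×880.34 + 0.0916×1604.65 + 0.1204×2293.48 + 0.1118×3500.00 = 1115.3148 per 100,000.
Difference = 970.0288 − 1115.3148 = -145.2860.

-145.29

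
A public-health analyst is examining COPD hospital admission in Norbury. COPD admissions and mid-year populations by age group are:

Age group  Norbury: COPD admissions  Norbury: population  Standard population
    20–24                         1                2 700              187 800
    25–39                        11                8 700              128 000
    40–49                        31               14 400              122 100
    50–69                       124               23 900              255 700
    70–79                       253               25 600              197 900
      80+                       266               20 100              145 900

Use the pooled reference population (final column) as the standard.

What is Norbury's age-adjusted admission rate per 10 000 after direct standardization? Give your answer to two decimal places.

55.02

Age-specific rates per 10 000 for Norbury: 3.70, 12.64, 21.53, 51.88, 98.83, 132.34.
Standard total = 1 037 400; weights = 0.1810, 0.1234, 0.1177, 0.2465, 0.1908, 0.1406.
Standardized rate: 0.1810×3.70 + 0.1234×12.64 + 0.1177×21.53 + 0.2465×51.88 + 0.1908×98.83 + 0.1406×132.34 = 55.0175 per 10 000.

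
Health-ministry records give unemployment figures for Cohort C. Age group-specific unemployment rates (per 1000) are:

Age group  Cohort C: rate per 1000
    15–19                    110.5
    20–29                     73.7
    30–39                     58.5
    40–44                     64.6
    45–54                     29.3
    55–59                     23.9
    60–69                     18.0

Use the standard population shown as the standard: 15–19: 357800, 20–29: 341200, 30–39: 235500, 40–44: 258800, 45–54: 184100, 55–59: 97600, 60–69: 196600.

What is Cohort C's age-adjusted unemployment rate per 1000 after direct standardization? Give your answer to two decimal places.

63.68

Standard total = 1671600; weights = 0.2140, 0.2041, 0.1409, 0.1548, 0.1101, 0.0584, 0.1176.
Standardized rate: 0.2140×110.5 + 0.2041×73.7 + 0.1409×58.5 + 0.1548×64.6 + 0.1101×29.3 + 0.0584×23.9 + 0.1176×18.0 = 63.6780 per 1000.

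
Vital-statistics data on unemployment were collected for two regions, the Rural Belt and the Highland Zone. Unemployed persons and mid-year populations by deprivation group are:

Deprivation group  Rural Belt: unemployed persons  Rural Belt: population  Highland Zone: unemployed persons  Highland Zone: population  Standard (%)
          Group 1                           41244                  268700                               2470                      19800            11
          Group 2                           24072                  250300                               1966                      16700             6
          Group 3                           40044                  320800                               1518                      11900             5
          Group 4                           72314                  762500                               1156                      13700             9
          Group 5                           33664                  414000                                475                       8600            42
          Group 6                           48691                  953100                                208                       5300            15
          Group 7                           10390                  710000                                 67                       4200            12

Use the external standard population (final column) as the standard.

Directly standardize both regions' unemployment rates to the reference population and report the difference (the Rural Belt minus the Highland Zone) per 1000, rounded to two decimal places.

15.25

Deprivation-specific rates per 1000 for the Rural Belt: 153.495, 96.173, 124.825, 94.838, 81.314, 51.087, 14.634.
For the Highland Zone: 124.747, 117.725, 127.563, 84.380, 55.233, 39.245, 15.952.
Standard weights: 0.11, 0.06, 0.05, 0.09, 0.42, 0.15, 0.12.
The Rural Belt: 0.1100×153.495 + 0.0600×96.173 + 0.0500×124.825 + 0.0900×94.838 + 0.4200×81.314 + 0.1500×51.087 + 0.1200×14.634 = 81.0024 per 1000.
The Highland Zone: 0.1100×124.747 + 0.0600×117.725 + 0.0500×127.563 + 0.0900×84.380 + 0.4200×55.233 + 0.1500×39.245 + 0.1200×15.952 = 65.7568 per 1000.
Difference = 81.0024 − 65.7568 = 15.2457.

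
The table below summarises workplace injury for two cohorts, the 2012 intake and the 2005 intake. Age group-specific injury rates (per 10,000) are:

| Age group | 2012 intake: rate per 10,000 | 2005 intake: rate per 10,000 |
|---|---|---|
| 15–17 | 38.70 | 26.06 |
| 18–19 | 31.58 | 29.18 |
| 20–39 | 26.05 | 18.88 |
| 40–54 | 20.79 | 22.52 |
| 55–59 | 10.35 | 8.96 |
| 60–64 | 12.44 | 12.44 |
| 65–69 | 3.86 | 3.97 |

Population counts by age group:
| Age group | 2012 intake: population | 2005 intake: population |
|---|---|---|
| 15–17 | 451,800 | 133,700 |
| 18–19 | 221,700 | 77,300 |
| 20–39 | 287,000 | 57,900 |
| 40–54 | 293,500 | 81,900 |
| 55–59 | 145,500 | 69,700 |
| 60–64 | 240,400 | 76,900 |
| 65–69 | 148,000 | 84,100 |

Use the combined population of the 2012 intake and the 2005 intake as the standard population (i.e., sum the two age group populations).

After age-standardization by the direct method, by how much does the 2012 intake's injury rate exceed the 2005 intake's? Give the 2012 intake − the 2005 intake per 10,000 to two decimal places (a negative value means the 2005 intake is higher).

4.31

Combined standard total = 2,369,400; weights = 0.2471, 0.1262, 0.1456, 0.1584, 0.0908, 0.1339, 0.0980.
The 2012 intake: 0.2471×38.70 + 0.1262×31.58 + 0.1456×26.05 + 0.1584×20.79 + 0.0908×10.35 + 0.1339×12.44 + 0.0980×3.86 = 23.6182 per 10,000.
The 2005 intake: 0.2471×26.06 + 0.1262×29.18 + 0.1456×18.88 + 0.1584×22.52 + 0.0908×8.96 + 0.1339×12.44 + 0.0980×3.97 = 19.3068 per 10,000.
Difference = 23.6182 − 19.3068 = 4.3114.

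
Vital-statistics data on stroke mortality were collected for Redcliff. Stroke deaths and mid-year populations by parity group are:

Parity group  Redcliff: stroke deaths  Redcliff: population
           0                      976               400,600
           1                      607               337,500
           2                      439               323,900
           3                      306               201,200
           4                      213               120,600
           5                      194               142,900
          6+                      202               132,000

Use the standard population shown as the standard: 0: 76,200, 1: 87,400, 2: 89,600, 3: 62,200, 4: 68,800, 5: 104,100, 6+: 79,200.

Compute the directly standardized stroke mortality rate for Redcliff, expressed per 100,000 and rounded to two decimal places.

166.15

Parity-specific rates per 100,000 for Redcliff: 243.63, 179.85, 135.54, 152.09, 176.62, 135.76, 153.03.
Standard total = 567,500; weights = 0.1343, 0.1540, 0.1579, 0.1096, 0.1212, 0.1834, 0.1396.
Standardized rate: 0.1343×243.63 + 0.1540×179.85 + 0.1579×135.54 + 0.1096×152.09 + 0.1212×176.62 + 0.1834×135.76 + 0.1396×153.03 = 166.1526 per 100,000.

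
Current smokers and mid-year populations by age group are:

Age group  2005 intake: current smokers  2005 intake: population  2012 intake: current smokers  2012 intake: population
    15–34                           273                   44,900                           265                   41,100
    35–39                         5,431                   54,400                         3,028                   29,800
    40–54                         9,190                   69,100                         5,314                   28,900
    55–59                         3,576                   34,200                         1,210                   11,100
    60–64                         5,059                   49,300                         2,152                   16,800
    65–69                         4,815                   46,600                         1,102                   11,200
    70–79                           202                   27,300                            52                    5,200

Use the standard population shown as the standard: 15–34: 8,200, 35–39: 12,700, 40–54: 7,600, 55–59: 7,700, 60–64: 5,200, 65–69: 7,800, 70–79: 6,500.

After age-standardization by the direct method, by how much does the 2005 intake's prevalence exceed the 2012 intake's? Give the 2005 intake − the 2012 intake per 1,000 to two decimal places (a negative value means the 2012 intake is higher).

Age-specific rates per 1,000 for the 2005 intake: 6.080, 99.835, 132.996, 104.561, 102.617, 103.326, 7.399.
For the 2012 intake: 6.448, 101.611, 183.875, 109.009, 128.095, 98.393, 10.000.
Standard total = 55,700; weights = 0.1472, 0.2280, 0.1364, 0.1382, 0.0934, 0.1400, 0.1167.
The 2005 intake: 0.1472×6.080 + 0.2280×99.835 + 0.1364×132.996 + 0.1382×104.561 + 0.0934×102.617 + 0.1400×103.326 + 0.1167×7.399 = 81.1722 per 1,000.
The 2012 intake: 0.1472×6.448 + 0.2280×101.611 + 0.1364×183.875 + 0.1382×109.009 + 0.0934×128.095 + 0.1400×98.393 + 0.1167×10.000 = 91.1797 per 1,000.
Difference = 81.1722 − 91.1797 = -10.0075.

-10.01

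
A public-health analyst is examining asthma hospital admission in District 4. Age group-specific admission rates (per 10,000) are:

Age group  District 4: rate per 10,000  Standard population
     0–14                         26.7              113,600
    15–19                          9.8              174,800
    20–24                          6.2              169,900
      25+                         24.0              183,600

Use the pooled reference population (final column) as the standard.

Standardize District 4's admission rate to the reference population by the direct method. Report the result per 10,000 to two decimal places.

15.90

Standard total = 641,900; weights = 0.1770, 0.2723, 0.2647, 0.2860.
Standardized rate: 0.1770×26.7 + 0.2723×9.8 + 0.2647×6.2 + 0.2860×24.0 = 15.8996 per 10,000.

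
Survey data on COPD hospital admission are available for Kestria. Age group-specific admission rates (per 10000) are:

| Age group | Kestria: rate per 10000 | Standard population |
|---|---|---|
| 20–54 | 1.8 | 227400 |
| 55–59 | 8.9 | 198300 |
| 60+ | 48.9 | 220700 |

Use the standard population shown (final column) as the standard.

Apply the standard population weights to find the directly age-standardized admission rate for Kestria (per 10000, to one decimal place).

Standard total = 646400; weights = 0.3518, 0.3068, 0.3414.
Standardized rate: 0.3518×1.8 + 0.3068×8.9 + 0.3414×48.9 = 20.0594 per 10000.

20.1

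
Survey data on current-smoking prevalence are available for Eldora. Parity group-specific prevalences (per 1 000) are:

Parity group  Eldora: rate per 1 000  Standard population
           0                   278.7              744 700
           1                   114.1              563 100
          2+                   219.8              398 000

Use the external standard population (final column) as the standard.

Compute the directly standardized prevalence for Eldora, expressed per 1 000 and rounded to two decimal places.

210.62

Standard total = 1 705 800; weights = 0.4366, 0.3301, 0.2333.
Standardized rate: 0.4366×278.7 + 0.3301×114.1 + 0.2333×219.8 = 210.6214 per 1 000.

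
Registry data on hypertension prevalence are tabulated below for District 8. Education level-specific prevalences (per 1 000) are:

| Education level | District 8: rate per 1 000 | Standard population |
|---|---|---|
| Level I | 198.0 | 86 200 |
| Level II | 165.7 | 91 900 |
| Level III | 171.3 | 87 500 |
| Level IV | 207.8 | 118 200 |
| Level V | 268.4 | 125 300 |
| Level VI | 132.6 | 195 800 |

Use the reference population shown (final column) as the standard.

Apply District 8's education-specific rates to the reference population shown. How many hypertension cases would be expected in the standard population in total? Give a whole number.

Expected hypertension cases = Σ (standard pop × education-specific rate ÷ 1 000)
= 86 200×198.0/1 000 + 91 900×165.7/1 000 + 87 500×171.3/1 000 + 118 200×207.8/1 000 + 125 300×268.4/1 000 + 195 800×132.6/1 000
= 17067.60 + 15227.83 + 14988.75 + 24561.96 + 33630.52 + 25963.08 = 131439.74.

131440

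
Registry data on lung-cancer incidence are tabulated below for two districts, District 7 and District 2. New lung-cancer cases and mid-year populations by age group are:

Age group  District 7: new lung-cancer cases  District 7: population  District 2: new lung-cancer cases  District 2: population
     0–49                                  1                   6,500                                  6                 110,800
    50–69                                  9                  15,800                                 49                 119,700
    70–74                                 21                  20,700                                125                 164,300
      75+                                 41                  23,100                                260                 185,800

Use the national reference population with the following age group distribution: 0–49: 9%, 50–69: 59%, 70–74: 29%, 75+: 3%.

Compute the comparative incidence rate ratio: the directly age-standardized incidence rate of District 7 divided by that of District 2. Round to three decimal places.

Age-specific rates per 100,000 for District 7: 15.38, 56.96, 101.45, 177.49.
For District 2: 5.42, 40.94, 76.08, 139.94.
Standard weights: 0.09, 0.59, 0.29, 0.03.
District 7: 0.0900×15.38 + 0.5900×56.96 + 0.2900×101.45 + 0.0300×177.49 = 69.7372 per 100,000.
District 2: 0.0900×5.42 + 0.5900×40.94 + 0.2900×76.08 + 0.0300×139.94 = 50.9008 per 100,000.
Ratio = 69.7372 ÷ 50.9008 = 1.37006.

1.370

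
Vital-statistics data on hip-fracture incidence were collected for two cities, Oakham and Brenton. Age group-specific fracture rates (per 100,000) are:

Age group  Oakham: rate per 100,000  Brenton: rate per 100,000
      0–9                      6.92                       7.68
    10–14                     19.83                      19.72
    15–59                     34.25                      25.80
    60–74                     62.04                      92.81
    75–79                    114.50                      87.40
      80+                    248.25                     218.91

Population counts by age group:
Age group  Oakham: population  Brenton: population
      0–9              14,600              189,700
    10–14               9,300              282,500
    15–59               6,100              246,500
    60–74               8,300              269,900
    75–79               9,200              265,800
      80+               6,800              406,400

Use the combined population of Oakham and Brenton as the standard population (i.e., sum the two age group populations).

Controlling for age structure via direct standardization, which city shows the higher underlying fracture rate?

Oakham

Combined standard total = 1,715,100; weights = 0.1191, 0.1701, 0.1473, 0.1622, 0.1603, 0.2409.
Oakham: 0.1191×6.92 + 0.1701×19.83 + 0.1473×34.25 + 0.1622×62.04 + 0.1603×114.50 + 0.2409×248.25 = 97.4728 per 100,000.
Brenton: 0.1191×7.68 + 0.1701×19.72 + 0.1473×25.80 + 0.1622×92.81 + 0.1603×87.40 + 0.2409×218.91 = 89.8774 per 100,000.
The crude rates (69.08 vs 90.70) would put Brenton higher, but that reflects its age composition; once standardized to a common age structure, Oakham has the higher underlying rate.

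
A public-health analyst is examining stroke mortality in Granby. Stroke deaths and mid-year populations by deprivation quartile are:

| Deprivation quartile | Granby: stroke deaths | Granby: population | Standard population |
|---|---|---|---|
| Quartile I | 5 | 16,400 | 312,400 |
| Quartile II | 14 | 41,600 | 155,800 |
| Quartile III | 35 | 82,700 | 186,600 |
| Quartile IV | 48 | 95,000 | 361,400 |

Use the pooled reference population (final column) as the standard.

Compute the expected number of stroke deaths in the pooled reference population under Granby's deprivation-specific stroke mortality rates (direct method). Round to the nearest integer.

409

Deprivation-specific rates per 100,000 for Granby: 30.49, 33.65, 42.32, 50.53.
Expected stroke deaths = Σ (standard pop × deprivation-specific rate ÷ 100,000)
= 312,400×30.49/100,000 + 155,800×33.65/100,000 + 186,600×42.32/100,000 + 361,400×50.53/100,000
= 95.24 + 52.43 + 78.97 + 182.60 = 409.25.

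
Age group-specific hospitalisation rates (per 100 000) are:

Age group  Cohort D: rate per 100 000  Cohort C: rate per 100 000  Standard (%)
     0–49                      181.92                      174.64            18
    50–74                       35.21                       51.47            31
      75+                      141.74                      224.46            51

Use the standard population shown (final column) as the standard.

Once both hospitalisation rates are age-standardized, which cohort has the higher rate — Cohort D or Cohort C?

Cohort C

Standard weights: 0.18, 0.31, 0.51.
Cohort D: 0.1800×181.92 + 0.3100×35.21 + 0.5100×141.74 = 115.9481 per 100 000.
Cohort C: 0.1800×174.64 + 0.3100×51.47 + 0.5100×224.46 = 161.8655 per 100 000.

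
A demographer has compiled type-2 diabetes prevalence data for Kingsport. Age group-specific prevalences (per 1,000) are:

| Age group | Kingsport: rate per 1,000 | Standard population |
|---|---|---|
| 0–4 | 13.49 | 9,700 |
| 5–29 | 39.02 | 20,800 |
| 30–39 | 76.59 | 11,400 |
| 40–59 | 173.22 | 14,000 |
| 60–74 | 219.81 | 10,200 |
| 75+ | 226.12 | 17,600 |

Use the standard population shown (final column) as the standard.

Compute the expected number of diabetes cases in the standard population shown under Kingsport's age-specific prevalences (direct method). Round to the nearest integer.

10462

Expected diabetes cases = Σ (standard pop × age-specific rate ÷ 1,000)
= 9,700×13.49/1,000 + 20,800×39.02/1,000 + 11,400×76.59/1,000 + 14,000×173.22/1,000 + 10,200×219.81/1,000 + 17,600×226.12/1,000
= 130.85 + 811.62 + 873.13 + 2425.08 + 2242.06 + 3979.71 = 10462.45.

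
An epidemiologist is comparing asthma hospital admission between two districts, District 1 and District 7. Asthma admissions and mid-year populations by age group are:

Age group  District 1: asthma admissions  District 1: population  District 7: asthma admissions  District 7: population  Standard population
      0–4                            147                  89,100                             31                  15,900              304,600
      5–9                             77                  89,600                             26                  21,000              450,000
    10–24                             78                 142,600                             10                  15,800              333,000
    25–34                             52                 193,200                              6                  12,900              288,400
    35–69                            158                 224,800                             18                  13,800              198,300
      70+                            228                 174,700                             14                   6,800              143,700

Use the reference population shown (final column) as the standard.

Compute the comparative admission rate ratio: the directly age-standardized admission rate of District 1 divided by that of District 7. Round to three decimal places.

0.720

Age-specific rates per 10,000 for District 1: 16.50, 8.59, 5.47, 2.69, 7.03, 13.05.
For District 7: 19.50, 12.38, 6.33, 4.65, 13.04, 20.59.
Standard total = 1,718,000; weights = 0.1773, 0.2619, 0.1938, 0.1679, 0.1154, 0.0836.
District 1: 0.1773×16.50 + 0.2619×8.59 + 0.1938×5.47 + 0.1679×2.69 + 0.1154×7.03 + 0.0836×13.05 = 8.5911 per 10,000.
District 7: 0.1773×19.50 + 0.2619×12.38 + 0.1938×6.33 + 0.1679×4.65 + 0.1154×13.04 + 0.0836×20.59 = 11.9349 per 10,000.
Ratio = 8.5911 ÷ 11.9349 = 0.71982.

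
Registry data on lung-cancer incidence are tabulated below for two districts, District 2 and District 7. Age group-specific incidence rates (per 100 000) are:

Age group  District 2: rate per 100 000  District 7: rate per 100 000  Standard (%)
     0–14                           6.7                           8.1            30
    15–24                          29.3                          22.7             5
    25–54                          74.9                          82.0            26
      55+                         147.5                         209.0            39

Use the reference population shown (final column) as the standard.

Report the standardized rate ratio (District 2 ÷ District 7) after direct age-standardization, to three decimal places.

0.756

Standard weights: 0.30, 0.05, 0.26, 0.39.
District 2: 0.3000×6.7 + 0.0500×29.3 + 0.2600×74.9 + 0.3900×147.5 = 80.4740 per 100 000.
District 7: 0.3000×8.1 + 0.0500×22.7 + 0.2600×82.0 + 0.3900×209.0 = 106.3950 per 100 000.
Ratio = 80.4740 ÷ 106.3950 = 0.75637.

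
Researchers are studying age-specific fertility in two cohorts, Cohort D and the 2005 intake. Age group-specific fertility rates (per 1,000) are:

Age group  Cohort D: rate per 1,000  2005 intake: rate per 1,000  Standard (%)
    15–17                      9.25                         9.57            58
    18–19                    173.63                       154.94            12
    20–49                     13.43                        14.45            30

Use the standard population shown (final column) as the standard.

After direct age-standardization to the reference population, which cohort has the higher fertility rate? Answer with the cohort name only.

Standard weights: 0.58, 0.12, 0.30.
Cohort D: 0.5800×9.25 + 0.1200×173.63 + 0.3000×13.43 = 30.2296 per 1,000.
The 2005 intake: 0.5800×9.57 + 0.1200×154.94 + 0.3000×14.45 = 28.4784 per 1,000.

Cohort D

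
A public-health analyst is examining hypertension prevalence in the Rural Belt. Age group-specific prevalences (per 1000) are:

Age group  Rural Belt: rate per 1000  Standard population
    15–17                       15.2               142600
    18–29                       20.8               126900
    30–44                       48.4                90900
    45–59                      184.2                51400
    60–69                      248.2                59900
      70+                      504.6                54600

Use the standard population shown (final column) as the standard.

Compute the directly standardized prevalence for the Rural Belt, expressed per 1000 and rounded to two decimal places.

Standard total = 526300; weights = 0.2709, 0.2411, 0.1727, 0.0977, 0.1138, 0.1037.
Standardized rate: 0.2709×15.2 + 0.2411×20.8 + 0.1727×48.4 + 0.0977×184.2 + 0.1138×248.2 + 0.1037×504.6 = 116.0798 per 1000.

116.08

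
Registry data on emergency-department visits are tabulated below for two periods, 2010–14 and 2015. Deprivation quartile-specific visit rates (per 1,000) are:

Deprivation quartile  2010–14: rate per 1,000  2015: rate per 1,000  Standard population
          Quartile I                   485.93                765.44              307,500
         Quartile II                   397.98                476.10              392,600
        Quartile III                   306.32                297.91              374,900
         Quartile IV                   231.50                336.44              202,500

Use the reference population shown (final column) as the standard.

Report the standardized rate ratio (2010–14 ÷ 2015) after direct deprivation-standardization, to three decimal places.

Standard total = 1,277,500; weights = 0.2407, 0.3073, 0.2935, 0.1585.
2010–14: 0.2407×485.93 + 0.3073×397.98 + 0.2935×306.32 + 0.1585×231.50 = 365.8619 per 1,000.
2015: 0.2407×765.44 + 0.3073×476.10 + 0.2935×297.91 + 0.1585×336.44 = 471.3152 per 1,000.
Ratio = 365.8619 ÷ 471.3152 = 0.77626.

0.776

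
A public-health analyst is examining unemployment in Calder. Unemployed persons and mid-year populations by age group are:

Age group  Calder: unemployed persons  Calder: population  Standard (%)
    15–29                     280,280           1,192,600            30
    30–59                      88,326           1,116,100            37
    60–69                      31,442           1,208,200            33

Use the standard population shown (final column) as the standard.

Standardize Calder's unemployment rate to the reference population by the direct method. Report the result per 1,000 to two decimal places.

108.37

Age-specific rates per 1,000 for Calder: 235.016, 79.138, 26.024.
Standard weights: 0.30, 0.37, 0.33.
Standardized rate: 0.3000×235.016 + 0.3700×79.138 + 0.3300×26.024 = 108.3737 per 1,000.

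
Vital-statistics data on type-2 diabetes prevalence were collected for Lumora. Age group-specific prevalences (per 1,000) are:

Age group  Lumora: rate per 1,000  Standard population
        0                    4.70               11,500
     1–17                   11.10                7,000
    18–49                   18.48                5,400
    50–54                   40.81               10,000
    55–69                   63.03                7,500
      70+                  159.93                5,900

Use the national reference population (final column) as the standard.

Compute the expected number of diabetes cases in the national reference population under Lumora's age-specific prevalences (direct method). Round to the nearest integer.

Expected diabetes cases = Σ (standard pop × age-specific rate ÷ 1,000)
= 11,500×4.70/1,000 + 7,000×11.10/1,000 + 5,400×18.48/1,000 + 10,000×40.81/1,000 + 7,500×63.03/1,000 + 5,900×159.93/1,000
= 54.05 + 77.70 + 99.79 + 408.10 + 472.73 + 943.59 = 2055.95.

2056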